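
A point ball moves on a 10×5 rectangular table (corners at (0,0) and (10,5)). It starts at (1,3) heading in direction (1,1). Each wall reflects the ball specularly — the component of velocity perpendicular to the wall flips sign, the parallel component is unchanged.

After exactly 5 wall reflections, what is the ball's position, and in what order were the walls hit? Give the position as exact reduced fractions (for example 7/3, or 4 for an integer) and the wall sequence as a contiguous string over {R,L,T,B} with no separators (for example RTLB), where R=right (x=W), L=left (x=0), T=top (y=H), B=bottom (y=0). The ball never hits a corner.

Final position: (2,0)
Wall sequence: TBRTB

1. t=2 → T at (3,5); v=(1,-1)
2. t=5 → B at (8,0); v=(1,1)
3. t=2 → R at (10,2); v=(-1,1)
4. t=3 → T at (7,5); v=(-1,-1)
5. t=5 → B at (2,0); v=(-1,1)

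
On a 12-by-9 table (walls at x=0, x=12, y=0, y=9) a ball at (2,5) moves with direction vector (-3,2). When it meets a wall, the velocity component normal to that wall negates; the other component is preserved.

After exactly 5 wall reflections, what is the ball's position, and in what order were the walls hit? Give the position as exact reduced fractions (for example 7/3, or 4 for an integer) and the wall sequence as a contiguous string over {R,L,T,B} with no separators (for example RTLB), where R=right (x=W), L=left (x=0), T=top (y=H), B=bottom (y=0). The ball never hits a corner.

1. t=2/3 → L at (0,19/3); v=(3,2)
2. t=4/3 → T at (4,9); v=(3,-2)
3. t=8/3 → R at (12,11/3); v=(-3,-2)
4. t=11/6 → B at (13/2,0); v=(-3,2)
5. t=13/6 → L at (0,13/3); v=(3,2)

Final position: (0,13/3)
Wall sequence: LTRBL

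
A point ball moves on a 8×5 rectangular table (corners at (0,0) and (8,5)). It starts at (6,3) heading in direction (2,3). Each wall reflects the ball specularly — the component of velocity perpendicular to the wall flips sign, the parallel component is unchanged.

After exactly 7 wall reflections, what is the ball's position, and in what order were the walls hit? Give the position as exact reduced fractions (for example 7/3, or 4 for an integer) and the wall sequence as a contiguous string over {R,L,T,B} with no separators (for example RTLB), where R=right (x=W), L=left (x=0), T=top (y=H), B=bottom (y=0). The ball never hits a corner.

Final position: (14/3,5)
Wall sequence: TRBTLBT

1. t=2/3 → T at (22/3,5); v=(2,-3)
2. t=1/3 → R at (8,4); v=(-2,-3)
3. t=4/3 → B at (16/3,0); v=(-2,3)
4. t=5/3 → T at (2,5); v=(-2,-3)
5. t=1 → L at (0,2); v=(2,-3)
6. t=2/3 → B at (4/3,0); v=(2,3)
7. t=5/3 → T at (14/3,5); v=(2,-3)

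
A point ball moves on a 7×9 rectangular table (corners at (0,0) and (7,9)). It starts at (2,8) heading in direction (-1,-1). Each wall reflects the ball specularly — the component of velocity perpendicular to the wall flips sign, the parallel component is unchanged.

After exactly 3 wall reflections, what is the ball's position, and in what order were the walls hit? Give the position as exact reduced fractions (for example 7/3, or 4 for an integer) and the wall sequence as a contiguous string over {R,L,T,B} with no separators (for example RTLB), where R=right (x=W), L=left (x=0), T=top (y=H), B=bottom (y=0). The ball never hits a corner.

1. t=2 → L at (0,6); v=(1,-1)
2. t=6 → B at (6,0); v=(1,1)
3. t=1 → R at (7,1); v=(-1,1)

Final position: (7,1)
Wall sequence: LBR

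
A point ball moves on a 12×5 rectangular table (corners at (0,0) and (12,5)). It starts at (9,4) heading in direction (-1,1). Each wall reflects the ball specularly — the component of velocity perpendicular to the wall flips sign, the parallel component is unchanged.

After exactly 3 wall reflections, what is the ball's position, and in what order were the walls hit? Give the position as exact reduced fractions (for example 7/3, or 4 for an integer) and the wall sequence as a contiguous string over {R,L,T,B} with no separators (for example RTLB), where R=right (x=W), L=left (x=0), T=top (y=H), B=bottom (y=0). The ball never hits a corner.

Final position: (0,3)
Wall sequence: TBL

1. t=1 → T at (8,5); v=(-1,-1)
2. t=5 → B at (3,0); v=(-1,1)
3. t=3 → L at (0,3); v=(1,1)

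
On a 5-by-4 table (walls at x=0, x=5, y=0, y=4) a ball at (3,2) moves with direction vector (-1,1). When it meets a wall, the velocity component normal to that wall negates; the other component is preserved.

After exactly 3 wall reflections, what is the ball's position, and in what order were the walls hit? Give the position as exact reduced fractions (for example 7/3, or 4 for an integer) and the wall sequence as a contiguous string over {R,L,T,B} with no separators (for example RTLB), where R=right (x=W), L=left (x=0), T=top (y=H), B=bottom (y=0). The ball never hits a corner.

1. t=2 → T at (1,4); v=(-1,-1)
2. t=1 → L at (0,3); v=(1,-1)
3. t=3 → B at (3,0); v=(1,1)

Final position: (3,0)
Wall sequence: TLB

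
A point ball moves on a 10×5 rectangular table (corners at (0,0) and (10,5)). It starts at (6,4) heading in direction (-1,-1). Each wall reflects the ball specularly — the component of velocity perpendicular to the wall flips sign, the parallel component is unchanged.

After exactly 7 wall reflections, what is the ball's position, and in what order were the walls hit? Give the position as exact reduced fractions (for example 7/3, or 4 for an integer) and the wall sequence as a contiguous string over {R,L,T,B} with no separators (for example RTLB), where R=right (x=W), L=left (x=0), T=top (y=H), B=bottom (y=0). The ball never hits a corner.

Final position: (2,0)
Wall sequence: BLTBRTB

1. t=4 → B at (2,0); v=(-1,1)
2. t=2 → L at (0,2); v=(1,1)
3. t=3 → T at (3,5); v=(1,-1)
4. t=5 → B at (8,0); v=(1,1)
5. t=2 → R at (10,2); v=(-1,1)
6. t=3 → T at (7,5); v=(-1,-1)
7. t=5 → B at (2,0); v=(-1,1)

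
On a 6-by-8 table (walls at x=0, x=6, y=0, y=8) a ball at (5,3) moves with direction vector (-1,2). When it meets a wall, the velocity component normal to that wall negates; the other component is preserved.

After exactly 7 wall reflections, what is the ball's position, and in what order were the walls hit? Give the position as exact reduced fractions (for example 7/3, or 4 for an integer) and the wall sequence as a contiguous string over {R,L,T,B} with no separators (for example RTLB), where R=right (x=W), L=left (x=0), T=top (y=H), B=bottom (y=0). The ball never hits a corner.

1. t=5/2 → T at (5/2,8); v=(-1,-2)
2. t=5/2 → L at (0,3); v=(1,-2)
3. t=3/2 → B at (3/2,0); v=(1,2)
4. t=4 → T at (11/2,8); v=(1,-2)
5. t=1/2 → R at (6,7); v=(-1,-2)
6. t=7/2 → B at (5/2,0); v=(-1,2)
7. t=5/2 → L at (0,5); v=(1,2)

Final position: (0,5)
Wall sequence: TLBTRBL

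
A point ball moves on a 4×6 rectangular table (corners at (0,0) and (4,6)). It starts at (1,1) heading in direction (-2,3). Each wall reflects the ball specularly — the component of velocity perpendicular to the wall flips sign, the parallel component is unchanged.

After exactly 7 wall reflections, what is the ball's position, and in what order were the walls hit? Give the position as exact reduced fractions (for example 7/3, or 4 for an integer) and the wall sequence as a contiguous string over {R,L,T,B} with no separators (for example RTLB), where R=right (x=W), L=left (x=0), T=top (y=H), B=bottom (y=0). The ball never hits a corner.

Final position: (4,7/2)
Wall sequence: LTRBLTR

1. t=1/2 → L at (0,5/2); v=(2,3)
2. t=7/6 → T at (7/3,6); v=(2,-3)
3. t=5/6 → R at (4,7/2); v=(-2,-3)
4. t=7/6 → B at (5/3,0); v=(-2,3)
5. t=5/6 → L at (0,5/2); v=(2,3)
6. t=7/6 → T at (7/3,6); v=(2,-3)
7. t=5/6 → R at (4,7/2); v=(-2,-3)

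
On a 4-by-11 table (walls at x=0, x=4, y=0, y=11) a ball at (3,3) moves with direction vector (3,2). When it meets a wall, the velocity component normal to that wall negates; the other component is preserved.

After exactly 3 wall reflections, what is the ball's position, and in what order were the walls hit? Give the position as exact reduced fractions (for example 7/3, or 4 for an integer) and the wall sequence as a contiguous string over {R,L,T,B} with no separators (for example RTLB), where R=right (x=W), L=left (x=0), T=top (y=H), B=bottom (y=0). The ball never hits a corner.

Final position: (4,9)
Wall sequence: RLR

1. t=1/3 → R at (4,11/3); v=(-3,2)
2. t=4/3 → L at (0,19/3); v=(3,2)
3. t=4/3 → R at (4,9); v=(-3,2)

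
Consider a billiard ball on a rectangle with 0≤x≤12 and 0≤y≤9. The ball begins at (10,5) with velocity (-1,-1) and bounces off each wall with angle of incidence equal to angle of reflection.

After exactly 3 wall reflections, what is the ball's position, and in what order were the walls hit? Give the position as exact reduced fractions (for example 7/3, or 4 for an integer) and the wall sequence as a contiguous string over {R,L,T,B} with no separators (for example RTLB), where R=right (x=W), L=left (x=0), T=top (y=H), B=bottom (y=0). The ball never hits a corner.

Final position: (4,9)
Wall sequence: BLT

1. t=5 → B at (5,0); v=(-1,1)
2. t=5 → L at (0,5); v=(1,1)
3. t=4 → T at (4,9); v=(1,-1)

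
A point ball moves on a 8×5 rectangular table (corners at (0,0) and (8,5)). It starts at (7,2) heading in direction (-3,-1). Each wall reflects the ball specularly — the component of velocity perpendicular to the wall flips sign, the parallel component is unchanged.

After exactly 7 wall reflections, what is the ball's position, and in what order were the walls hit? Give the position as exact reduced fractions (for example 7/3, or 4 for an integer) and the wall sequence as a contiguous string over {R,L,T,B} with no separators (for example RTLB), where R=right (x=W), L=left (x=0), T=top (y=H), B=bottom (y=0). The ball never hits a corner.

1. t=2 → B at (1,0); v=(-3,1)
2. t=1/3 → L at (0,1/3); v=(3,1)
3. t=8/3 → R at (8,3); v=(-3,1)
4. t=2 → T at (2,5); v=(-3,-1)
5. t=2/3 → L at (0,13/3); v=(3,-1)
6. t=8/3 → R at (8,5/3); v=(-3,-1)
7. t=5/3 → B at (3,0); v=(-3,1)

Final position: (3,0)
Wall sequence: BLRTLRB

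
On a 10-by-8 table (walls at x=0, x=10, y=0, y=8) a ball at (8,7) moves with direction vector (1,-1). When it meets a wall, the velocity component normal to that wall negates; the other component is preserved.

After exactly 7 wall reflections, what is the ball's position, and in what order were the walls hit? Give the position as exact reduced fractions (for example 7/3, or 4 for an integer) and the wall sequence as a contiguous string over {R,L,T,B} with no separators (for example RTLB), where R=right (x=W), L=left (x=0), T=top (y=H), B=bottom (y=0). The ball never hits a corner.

1. t=2 → R at (10,5); v=(-1,-1)
2. t=5 → B at (5,0); v=(-1,1)
3. t=5 → L at (0,5); v=(1,1)
4. t=3 → T at (3,8); v=(1,-1)
5. t=7 → R at (10,1); v=(-1,-1)
6. t=1 → B at (9,0); v=(-1,1)
7. t=8 → T at (1,8); v=(-1,-1)

Final position: (1,8)
Wall sequence: RBLTRBT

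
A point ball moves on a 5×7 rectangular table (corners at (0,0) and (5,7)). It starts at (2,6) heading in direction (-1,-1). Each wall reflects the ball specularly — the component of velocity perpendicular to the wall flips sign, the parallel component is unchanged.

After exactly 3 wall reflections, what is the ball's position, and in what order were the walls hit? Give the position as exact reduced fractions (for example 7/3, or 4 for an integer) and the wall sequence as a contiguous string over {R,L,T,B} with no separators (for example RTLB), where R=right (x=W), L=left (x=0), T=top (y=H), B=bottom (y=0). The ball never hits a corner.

1. t=2 → L at (0,4); v=(1,-1)
2. t=4 → B at (4,0); v=(1,1)
3. t=1 → R at (5,1); v=(-1,1)

Final position: (5,1)
Wall sequence: LBR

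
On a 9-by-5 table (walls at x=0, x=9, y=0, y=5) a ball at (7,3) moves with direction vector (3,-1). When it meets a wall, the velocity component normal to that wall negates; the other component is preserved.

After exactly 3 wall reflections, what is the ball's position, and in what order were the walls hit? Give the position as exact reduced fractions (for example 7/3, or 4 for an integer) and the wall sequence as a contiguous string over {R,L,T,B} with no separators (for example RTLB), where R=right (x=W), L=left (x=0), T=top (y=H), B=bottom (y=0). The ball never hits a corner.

1. t=2/3 → R at (9,7/3); v=(-3,-1)
2. t=7/3 → B at (2,0); v=(-3,1)
3. t=2/3 → L at (0,2/3); v=(3,1)

Final position: (0,2/3)
Wall sequence: RBL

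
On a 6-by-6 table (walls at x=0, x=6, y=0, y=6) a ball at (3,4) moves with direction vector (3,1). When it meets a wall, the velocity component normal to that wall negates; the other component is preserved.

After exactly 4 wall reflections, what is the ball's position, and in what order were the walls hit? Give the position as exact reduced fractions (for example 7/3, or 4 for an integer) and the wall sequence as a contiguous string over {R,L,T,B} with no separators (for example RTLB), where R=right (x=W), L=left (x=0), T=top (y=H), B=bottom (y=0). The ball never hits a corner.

Final position: (6,3)
Wall sequence: RTLR

1. t=1 → R at (6,5); v=(-3,1)
2. t=1 → T at (3,6); v=(-3,-1)
3. t=1 → L at (0,5); v=(3,-1)
4. t=2 → R at (6,3); v=(-3,-1)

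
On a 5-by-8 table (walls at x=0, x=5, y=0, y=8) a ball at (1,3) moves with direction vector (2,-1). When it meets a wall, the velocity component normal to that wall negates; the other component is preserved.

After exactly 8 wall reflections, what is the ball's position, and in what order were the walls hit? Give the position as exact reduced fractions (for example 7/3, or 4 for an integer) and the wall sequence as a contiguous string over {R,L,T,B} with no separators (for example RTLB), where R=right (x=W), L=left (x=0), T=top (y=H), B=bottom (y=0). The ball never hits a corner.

1. t=2 → R at (5,1); v=(-2,-1)
2. t=1 → B at (3,0); v=(-2,1)
3. t=3/2 → L at (0,3/2); v=(2,1)
4. t=5/2 → R at (5,4); v=(-2,1)
5. t=5/2 → L at (0,13/2); v=(2,1)
6. t=3/2 → T at (3,8); v=(2,-1)
7. t=1 → R at (5,7); v=(-2,-1)
8. t=5/2 → L at (0,9/2); v=(2,-1)

Final position: (0,9/2)
Wall sequence: RBLRLTRL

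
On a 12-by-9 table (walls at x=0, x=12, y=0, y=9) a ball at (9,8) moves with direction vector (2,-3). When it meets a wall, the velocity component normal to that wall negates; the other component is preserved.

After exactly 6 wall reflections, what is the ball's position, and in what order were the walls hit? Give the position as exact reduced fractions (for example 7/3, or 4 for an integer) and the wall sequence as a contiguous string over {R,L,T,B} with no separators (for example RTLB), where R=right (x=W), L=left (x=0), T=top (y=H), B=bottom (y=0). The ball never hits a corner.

Final position: (25/3,9)
Wall sequence: RBTLBT

1. t=3/2 → R at (12,7/2); v=(-2,-3)
2. t=7/6 → B at (29/3,0); v=(-2,3)
3. t=3 → T at (11/3,9); v=(-2,-3)
4. t=11/6 → L at (0,7/2); v=(2,-3)
5. t=7/6 → B at (7/3,0); v=(2,3)
6. t=3 → T at (25/3,9); v=(2,-3)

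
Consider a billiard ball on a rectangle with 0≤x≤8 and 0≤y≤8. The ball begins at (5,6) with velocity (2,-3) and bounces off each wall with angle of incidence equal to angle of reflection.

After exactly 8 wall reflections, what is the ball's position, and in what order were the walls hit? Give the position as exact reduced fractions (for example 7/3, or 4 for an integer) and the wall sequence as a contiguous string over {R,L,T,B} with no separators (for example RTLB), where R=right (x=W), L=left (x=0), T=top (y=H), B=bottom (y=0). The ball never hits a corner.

Final position: (5/3,0)
Wall sequence: RBTLBRTB

1. t=3/2 → R at (8,3/2); v=(-2,-3)
2. t=1/2 → B at (7,0); v=(-2,3)
3. t=8/3 → T at (5/3,8); v=(-2,-3)
4. t=5/6 → L at (0,11/2); v=(2,-3)
5. t=11/6 → B at (11/3,0); v=(2,3)
6. t=13/6 → R at (8,13/2); v=(-2,3)
7. t=1/2 → T at (7,8); v=(-2,-3)
8. t=8/3 → B at (5/3,0); v=(-2,3)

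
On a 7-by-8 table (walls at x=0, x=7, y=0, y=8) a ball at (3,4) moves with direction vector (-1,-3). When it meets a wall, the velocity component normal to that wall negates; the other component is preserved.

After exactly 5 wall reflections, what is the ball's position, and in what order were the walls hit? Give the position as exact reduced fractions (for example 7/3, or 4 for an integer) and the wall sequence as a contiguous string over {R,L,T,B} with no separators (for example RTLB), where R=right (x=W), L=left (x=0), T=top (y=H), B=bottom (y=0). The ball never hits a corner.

1. t=4/3 → B at (5/3,0); v=(-1,3)
2. t=5/3 → L at (0,5); v=(1,3)
3. t=1 → T at (1,8); v=(1,-3)
4. t=8/3 → B at (11/3,0); v=(1,3)
5. t=8/3 → T at (19/3,8); v=(1,-3)

Final position: (19/3,8)
Wall sequence: BLTBT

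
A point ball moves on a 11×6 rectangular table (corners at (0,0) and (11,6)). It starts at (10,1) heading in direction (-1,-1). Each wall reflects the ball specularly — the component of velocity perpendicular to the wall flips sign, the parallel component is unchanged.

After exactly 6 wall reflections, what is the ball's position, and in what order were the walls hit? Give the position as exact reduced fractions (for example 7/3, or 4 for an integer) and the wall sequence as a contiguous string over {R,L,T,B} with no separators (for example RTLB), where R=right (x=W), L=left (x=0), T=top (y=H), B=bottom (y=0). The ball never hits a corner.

1. t=1 → B at (9,0); v=(-1,1)
2. t=6 → T at (3,6); v=(-1,-1)
3. t=3 → L at (0,3); v=(1,-1)
4. t=3 → B at (3,0); v=(1,1)
5. t=6 → T at (9,6); v=(1,-1)
6. t=2 → R at (11,4); v=(-1,-1)

Final position: (11,4)
Wall sequence: BTLBTR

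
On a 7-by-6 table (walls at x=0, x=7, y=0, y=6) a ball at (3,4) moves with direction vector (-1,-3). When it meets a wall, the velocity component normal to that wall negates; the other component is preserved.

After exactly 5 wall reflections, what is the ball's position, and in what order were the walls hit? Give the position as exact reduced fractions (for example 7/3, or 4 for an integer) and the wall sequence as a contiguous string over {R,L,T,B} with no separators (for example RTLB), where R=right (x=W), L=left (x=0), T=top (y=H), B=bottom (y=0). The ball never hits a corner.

1. t=4/3 → B at (5/3,0); v=(-1,3)
2. t=5/3 → L at (0,5); v=(1,3)
3. t=1/3 → T at (1/3,6); v=(1,-3)
4. t=2 → B at (7/3,0); v=(1,3)
5. t=2 → T at (13/3,6); v=(1,-3)

Final position: (13/3,6)
Wall sequence: BLTBT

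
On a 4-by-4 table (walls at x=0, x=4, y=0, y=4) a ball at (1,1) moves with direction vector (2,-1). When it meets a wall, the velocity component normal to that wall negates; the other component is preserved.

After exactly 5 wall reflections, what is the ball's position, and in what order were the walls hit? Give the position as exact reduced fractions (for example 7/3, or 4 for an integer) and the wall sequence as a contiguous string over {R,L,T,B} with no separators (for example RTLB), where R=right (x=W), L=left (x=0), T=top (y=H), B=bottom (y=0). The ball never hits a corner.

Final position: (4,7/2)
Wall sequence: BRLTR

1. t=1 → B at (3,0); v=(2,1)
2. t=1/2 → R at (4,1/2); v=(-2,1)
3. t=2 → L at (0,5/2); v=(2,1)
4. t=3/2 → T at (3,4); v=(2,-1)
5. t=1/2 → R at (4,7/2); v=(-2,-1)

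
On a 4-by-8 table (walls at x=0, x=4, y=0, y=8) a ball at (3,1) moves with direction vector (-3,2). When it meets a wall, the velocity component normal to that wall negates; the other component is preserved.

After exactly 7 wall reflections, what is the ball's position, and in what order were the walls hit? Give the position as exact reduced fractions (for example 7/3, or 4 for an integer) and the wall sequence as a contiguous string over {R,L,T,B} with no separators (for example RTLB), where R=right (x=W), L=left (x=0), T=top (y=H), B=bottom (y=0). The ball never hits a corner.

1. t=1 → L at (0,3); v=(3,2)
2. t=4/3 → R at (4,17/3); v=(-3,2)
3. t=7/6 → T at (1/2,8); v=(-3,-2)
4. t=1/6 → L at (0,23/3); v=(3,-2)
5. t=4/3 → R at (4,5); v=(-3,-2)
6. t=4/3 → L at (0,7/3); v=(3,-2)
7. t=7/6 → B at (7/2,0); v=(3,2)

Final position: (7/2,0)
Wall sequence: LRTLRLB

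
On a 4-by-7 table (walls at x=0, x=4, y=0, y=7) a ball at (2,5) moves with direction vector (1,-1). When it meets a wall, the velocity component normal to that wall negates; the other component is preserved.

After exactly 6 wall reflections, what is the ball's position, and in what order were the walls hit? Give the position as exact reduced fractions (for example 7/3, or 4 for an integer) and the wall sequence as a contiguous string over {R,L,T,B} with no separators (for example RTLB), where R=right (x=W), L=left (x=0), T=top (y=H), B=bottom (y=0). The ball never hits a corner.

Final position: (0,5)
Wall sequence: RBLRTL

1. t=2 → R at (4,3); v=(-1,-1)
2. t=3 → B at (1,0); v=(-1,1)
3. t=1 → L at (0,1); v=(1,1)
4. t=4 → R at (4,5); v=(-1,1)
5. t=2 → T at (2,7); v=(-1,-1)
6. t=2 → L at (0,5); v=(1,-1)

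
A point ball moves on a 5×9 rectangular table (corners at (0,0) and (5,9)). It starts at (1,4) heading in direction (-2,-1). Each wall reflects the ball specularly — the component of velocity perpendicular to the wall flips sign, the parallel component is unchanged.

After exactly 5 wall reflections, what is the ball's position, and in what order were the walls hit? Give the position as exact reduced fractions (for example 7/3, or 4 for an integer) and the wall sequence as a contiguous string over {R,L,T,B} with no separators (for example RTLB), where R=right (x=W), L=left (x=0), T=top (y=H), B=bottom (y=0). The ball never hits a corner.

1. t=1/2 → L at (0,7/2); v=(2,-1)
2. t=5/2 → R at (5,1); v=(-2,-1)
3. t=1 → B at (3,0); v=(-2,1)
4. t=3/2 → L at (0,3/2); v=(2,1)
5. t=5/2 → R at (5,4); v=(-2,1)

Final position: (5,4)
Wall sequence: LRBLR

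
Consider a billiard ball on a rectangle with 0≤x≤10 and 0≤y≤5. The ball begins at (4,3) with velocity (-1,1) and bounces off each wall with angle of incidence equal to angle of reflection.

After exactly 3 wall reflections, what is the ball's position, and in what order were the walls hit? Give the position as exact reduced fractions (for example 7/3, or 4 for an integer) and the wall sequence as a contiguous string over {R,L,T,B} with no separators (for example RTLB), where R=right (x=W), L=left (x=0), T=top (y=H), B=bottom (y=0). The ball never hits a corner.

1. t=2 → T at (2,5); v=(-1,-1)
2. t=2 → L at (0,3); v=(1,-1)
3. t=3 → B at (3,0); v=(1,1)

Final position: (3,0)
Wall sequence: TLB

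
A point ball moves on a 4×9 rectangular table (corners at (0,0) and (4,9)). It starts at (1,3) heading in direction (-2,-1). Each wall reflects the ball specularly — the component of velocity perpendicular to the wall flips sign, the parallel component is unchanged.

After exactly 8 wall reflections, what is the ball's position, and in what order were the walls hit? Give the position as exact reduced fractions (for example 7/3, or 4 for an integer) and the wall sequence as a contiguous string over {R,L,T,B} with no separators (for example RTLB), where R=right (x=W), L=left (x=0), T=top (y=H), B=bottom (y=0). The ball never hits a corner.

Final position: (1,9)
Wall sequence: LRBLRLRT

1. t=1/2 → L at (0,5/2); v=(2,-1)
2. t=2 → R at (4,1/2); v=(-2,-1)
3. t=1/2 → B at (3,0); v=(-2,1)
4. t=3/2 → L at (0,3/2); v=(2,1)
5. t=2 → R at (4,7/2); v=(-2,1)
6. t=2 → L at (0,11/2); v=(2,1)
7. t=2 → R at (4,15/2); v=(-2,1)
8. t=3/2 → T at (1,9); v=(-2,-1)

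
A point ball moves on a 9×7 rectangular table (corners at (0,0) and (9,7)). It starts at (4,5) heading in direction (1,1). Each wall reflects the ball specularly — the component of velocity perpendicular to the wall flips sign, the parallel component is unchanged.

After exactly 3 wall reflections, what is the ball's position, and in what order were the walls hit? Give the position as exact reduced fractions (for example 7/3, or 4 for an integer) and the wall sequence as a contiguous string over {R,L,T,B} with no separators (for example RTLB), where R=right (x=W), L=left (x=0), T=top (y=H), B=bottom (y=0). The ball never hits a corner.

1. t=2 → T at (6,7); v=(1,-1)
2. t=3 → R at (9,4); v=(-1,-1)
3. t=4 → B at (5,0); v=(-1,1)

Final position: (5,0)
Wall sequence: TRB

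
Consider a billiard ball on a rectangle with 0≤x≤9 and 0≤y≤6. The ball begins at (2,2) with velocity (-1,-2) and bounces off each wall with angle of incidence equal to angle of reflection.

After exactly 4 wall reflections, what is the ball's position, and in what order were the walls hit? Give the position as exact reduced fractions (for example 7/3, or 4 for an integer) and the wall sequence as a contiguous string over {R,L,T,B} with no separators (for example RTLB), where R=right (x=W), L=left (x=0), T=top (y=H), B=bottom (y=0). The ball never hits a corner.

1. t=1 → B at (1,0); v=(-1,2)
2. t=1 → L at (0,2); v=(1,2)
3. t=2 → T at (2,6); v=(1,-2)
4. t=3 → B at (5,0); v=(1,2)

Final position: (5,0)
Wall sequence: BLTB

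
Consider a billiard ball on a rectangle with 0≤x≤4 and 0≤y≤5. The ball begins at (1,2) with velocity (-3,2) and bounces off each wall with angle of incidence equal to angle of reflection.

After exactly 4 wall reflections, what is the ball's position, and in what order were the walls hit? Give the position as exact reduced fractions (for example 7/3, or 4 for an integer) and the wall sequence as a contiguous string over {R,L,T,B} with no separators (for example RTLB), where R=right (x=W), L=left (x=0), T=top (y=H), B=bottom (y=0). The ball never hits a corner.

1. t=1/3 → L at (0,8/3); v=(3,2)
2. t=7/6 → T at (7/2,5); v=(3,-2)
3. t=1/6 → R at (4,14/3); v=(-3,-2)
4. t=4/3 → L at (0,2); v=(3,-2)

Final position: (0,2)
Wall sequence: LTRL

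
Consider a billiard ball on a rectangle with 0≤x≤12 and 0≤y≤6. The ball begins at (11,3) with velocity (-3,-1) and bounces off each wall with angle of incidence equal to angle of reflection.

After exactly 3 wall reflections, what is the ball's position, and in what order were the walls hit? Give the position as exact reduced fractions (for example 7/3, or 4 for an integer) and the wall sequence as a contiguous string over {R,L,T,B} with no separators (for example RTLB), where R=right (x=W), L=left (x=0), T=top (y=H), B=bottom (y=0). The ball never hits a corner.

Final position: (12,14/3)
Wall sequence: BLR

1. t=3 → B at (2,0); v=(-3,1)
2. t=2/3 → L at (0,2/3); v=(3,1)
3. t=4 → R at (12,14/3); v=(-3,1)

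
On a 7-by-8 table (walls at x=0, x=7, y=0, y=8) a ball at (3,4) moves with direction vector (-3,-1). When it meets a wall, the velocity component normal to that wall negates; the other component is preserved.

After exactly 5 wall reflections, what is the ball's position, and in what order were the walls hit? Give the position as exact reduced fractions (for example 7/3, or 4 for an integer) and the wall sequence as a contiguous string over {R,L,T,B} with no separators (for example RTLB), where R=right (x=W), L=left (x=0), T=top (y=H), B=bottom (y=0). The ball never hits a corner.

1. t=1 → L at (0,3); v=(3,-1)
2. t=7/3 → R at (7,2/3); v=(-3,-1)
3. t=2/3 → B at (5,0); v=(-3,1)
4. t=5/3 → L at (0,5/3); v=(3,1)
5. t=7/3 → R at (7,4); v=(-3,1)

Final position: (7,4)
Wall sequence: LRBLR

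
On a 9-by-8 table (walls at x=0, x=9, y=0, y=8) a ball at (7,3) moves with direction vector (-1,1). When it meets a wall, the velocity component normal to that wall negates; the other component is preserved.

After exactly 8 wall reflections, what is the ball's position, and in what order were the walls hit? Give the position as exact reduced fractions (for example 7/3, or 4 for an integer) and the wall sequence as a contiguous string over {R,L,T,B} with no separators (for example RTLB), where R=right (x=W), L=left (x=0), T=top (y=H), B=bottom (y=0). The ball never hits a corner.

Final position: (9,5)
Wall sequence: TLBRTLBR

1. t=5 → T at (2,8); v=(-1,-1)
2. t=2 → L at (0,6); v=(1,-1)
3. t=6 → B at (6,0); v=(1,1)
4. t=3 → R at (9,3); v=(-1,1)
5. t=5 → T at (4,8); v=(-1,-1)
6. t=4 → L at (0,4); v=(1,-1)
7. t=4 → B at (4,0); v=(1,1)
8. t=5 → R at (9,5); v=(-1,1)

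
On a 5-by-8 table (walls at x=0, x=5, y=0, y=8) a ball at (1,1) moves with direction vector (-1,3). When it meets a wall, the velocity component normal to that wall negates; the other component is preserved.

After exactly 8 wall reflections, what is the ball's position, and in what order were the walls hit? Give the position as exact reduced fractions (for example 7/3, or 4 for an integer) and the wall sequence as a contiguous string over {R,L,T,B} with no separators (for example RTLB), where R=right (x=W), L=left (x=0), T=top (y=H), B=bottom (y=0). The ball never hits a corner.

1. t=1 → L at (0,4); v=(1,3)
2. t=4/3 → T at (4/3,8); v=(1,-3)
3. t=8/3 → B at (4,0); v=(1,3)
4. t=1 → R at (5,3); v=(-1,3)
5. t=5/3 → T at (10/3,8); v=(-1,-3)
6. t=8/3 → B at (2/3,0); v=(-1,3)
7. t=2/3 → L at (0,2); v=(1,3)
8. t=2 → T at (2,8); v=(1,-3)

Final position: (2,8)
Wall sequence: LTBRTBLT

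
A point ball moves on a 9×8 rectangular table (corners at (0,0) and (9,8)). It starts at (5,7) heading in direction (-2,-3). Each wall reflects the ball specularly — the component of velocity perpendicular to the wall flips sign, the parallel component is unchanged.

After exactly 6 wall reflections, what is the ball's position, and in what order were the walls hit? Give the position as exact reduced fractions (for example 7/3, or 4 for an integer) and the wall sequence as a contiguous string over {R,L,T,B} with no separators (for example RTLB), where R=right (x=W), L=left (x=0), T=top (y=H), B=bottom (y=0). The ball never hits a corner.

1. t=7/3 → B at (1/3,0); v=(-2,3)
2. t=1/6 → L at (0,1/2); v=(2,3)
3. t=5/2 → T at (5,8); v=(2,-3)
4. t=2 → R at (9,2); v=(-2,-3)
5. t=2/3 → B at (23/3,0); v=(-2,3)
6. t=8/3 → T at (7/3,8); v=(-2,-3)

Final position: (7/3,8)
Wall sequence: BLTRBT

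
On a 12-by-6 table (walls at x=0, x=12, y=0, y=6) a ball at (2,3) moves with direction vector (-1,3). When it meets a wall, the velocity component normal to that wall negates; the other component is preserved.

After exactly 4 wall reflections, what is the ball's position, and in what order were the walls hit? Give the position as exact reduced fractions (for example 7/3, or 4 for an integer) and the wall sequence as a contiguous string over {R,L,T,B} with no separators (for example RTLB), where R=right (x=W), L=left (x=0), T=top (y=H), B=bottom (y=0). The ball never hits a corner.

Final position: (3,6)
Wall sequence: TLBT

1. t=1 → T at (1,6); v=(-1,-3)
2. t=1 → L at (0,3); v=(1,-3)
3. t=1 → B at (1,0); v=(1,3)
4. t=2 → T at (3,6); v=(1,-3)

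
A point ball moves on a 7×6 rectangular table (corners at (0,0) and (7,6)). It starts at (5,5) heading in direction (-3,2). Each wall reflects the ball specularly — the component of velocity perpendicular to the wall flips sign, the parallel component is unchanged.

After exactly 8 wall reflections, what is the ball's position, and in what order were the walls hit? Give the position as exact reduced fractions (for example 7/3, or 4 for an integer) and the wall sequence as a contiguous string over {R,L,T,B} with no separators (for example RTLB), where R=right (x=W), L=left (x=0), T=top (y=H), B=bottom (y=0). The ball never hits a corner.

Final position: (9/2,0)
Wall sequence: TLBRLTRB

1. t=1/2 → T at (7/2,6); v=(-3,-2)
2. t=7/6 → L at (0,11/3); v=(3,-2)
3. t=11/6 → B at (11/2,0); v=(3,2)
4. t=1/2 → R at (7,1); v=(-3,2)
5. t=7/3 → L at (0,17/3); v=(3,2)
6. t=1/6 → T at (1/2,6); v=(3,-2)
7. t=13/6 → R at (7,5/3); v=(-3,-2)
8. t=5/6 → B at (9/2,0); v=(-3,2)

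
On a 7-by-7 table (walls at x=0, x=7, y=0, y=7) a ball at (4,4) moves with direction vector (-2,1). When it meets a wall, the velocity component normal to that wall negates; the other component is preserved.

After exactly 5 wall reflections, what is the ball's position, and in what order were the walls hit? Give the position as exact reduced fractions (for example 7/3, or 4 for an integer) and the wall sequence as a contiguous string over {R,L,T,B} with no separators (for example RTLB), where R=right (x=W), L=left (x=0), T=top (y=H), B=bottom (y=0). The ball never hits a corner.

1. t=2 → L at (0,6); v=(2,1)
2. t=1 → T at (2,7); v=(2,-1)
3. t=5/2 → R at (7,9/2); v=(-2,-1)
4. t=7/2 → L at (0,1); v=(2,-1)
5. t=1 → B at (2,0); v=(2,1)

Final position: (2,0)
Wall sequence: LTRLB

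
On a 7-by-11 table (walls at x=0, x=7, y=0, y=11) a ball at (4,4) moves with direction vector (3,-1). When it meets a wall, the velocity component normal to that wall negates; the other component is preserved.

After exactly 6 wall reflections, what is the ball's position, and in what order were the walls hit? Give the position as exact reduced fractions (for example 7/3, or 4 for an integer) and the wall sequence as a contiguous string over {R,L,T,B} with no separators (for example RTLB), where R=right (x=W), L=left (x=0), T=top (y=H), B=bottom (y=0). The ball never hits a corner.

1. t=1 → R at (7,3); v=(-3,-1)
2. t=7/3 → L at (0,2/3); v=(3,-1)
3. t=2/3 → B at (2,0); v=(3,1)
4. t=5/3 → R at (7,5/3); v=(-3,1)
5. t=7/3 → L at (0,4); v=(3,1)
6. t=7/3 → R at (7,19/3); v=(-3,1)

Final position: (7,19/3)
Wall sequence: RLBRLR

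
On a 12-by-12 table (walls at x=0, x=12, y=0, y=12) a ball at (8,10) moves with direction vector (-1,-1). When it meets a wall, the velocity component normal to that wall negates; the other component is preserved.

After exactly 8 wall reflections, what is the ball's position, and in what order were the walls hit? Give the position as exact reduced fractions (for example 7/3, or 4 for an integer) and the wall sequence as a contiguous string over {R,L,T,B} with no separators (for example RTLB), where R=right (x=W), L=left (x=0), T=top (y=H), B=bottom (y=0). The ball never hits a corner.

Final position: (10,12)
Wall sequence: LBRTLBRT

1. t=8 → L at (0,2); v=(1,-1)
2. t=2 → B at (2,0); v=(1,1)
3. t=10 → R at (12,10); v=(-1,1)
4. t=2 → T at (10,12); v=(-1,-1)
5. t=10 → L at (0,2); v=(1,-1)
6. t=2 → B at (2,0); v=(1,1)
7. t=10 → R at (12,10); v=(-1,1)
8. t=2 → T at (10,12); v=(-1,-1)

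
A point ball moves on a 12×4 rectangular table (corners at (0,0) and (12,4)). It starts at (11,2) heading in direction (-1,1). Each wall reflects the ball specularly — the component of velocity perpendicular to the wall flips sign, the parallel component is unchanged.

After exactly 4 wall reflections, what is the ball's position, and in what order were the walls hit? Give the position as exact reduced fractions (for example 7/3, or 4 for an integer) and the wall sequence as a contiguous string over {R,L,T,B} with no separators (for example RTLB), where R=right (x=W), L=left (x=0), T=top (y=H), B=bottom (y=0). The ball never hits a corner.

1. t=2 → T at (9,4); v=(-1,-1)
2. t=4 → B at (5,0); v=(-1,1)
3. t=4 → T at (1,4); v=(-1,-1)
4. t=1 → L at (0,3); v=(1,-1)

Final position: (0,3)
Wall sequence: TBTL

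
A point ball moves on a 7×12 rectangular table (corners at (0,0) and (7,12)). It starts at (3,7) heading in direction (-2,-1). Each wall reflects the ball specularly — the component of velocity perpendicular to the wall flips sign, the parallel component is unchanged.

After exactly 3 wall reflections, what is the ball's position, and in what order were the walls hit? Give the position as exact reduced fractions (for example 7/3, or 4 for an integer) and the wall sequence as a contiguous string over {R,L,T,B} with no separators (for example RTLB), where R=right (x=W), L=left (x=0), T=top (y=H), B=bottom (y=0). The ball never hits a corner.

Final position: (3,0)
Wall sequence: LRB

1. t=3/2 → L at (0,11/2); v=(2,-1)
2. t=7/2 → R at (7,2); v=(-2,-1)
3. t=2 → B at (3,0); v=(-2,1)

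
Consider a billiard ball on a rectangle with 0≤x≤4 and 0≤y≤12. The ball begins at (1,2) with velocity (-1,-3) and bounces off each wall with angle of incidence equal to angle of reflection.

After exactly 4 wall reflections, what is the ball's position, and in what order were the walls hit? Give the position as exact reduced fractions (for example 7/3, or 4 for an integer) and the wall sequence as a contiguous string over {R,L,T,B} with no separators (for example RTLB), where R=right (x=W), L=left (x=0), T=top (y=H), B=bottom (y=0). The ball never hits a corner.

1. t=2/3 → B at (1/3,0); v=(-1,3)
2. t=1/3 → L at (0,1); v=(1,3)
3. t=11/3 → T at (11/3,12); v=(1,-3)
4. t=1/3 → R at (4,11); v=(-1,-3)

Final position: (4,11)
Wall sequence: BLTR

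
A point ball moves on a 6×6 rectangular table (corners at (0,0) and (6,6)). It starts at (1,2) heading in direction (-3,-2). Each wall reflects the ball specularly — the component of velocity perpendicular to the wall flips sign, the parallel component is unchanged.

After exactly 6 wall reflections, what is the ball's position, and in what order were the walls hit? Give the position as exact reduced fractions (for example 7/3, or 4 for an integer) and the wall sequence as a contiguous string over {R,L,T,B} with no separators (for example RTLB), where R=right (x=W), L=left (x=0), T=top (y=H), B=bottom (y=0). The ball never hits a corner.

1. t=1/3 → L at (0,4/3); v=(3,-2)
2. t=2/3 → B at (2,0); v=(3,2)
3. t=4/3 → R at (6,8/3); v=(-3,2)
4. t=5/3 → T at (1,6); v=(-3,-2)
5. t=1/3 → L at (0,16/3); v=(3,-2)
6. t=2 → R at (6,4/3); v=(-3,-2)

Final position: (6,4/3)
Wall sequence: LBRTLR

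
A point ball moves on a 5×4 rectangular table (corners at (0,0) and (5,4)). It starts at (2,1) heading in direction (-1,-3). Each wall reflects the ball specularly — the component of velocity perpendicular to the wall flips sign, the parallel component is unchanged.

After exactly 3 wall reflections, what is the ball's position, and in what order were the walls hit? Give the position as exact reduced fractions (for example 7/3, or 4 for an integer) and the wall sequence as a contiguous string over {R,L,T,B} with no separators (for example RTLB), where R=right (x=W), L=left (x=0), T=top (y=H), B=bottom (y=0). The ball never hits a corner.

1. t=1/3 → B at (5/3,0); v=(-1,3)
2. t=4/3 → T at (1/3,4); v=(-1,-3)
3. t=1/3 → L at (0,3); v=(1,-3)

Final position: (0,3)
Wall sequence: BTL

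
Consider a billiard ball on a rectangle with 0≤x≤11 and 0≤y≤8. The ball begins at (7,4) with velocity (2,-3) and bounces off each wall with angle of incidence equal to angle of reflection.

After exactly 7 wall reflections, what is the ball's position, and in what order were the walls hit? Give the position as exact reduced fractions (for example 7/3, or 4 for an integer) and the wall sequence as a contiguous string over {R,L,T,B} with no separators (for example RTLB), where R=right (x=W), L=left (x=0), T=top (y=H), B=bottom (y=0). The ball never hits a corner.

Final position: (9,0)
Wall sequence: BRTBLTB

1. t=4/3 → B at (29/3,0); v=(2,3)
2. t=2/3 → R at (11,2); v=(-2,3)
3. t=2 → T at (7,8); v=(-2,-3)
4. t=8/3 → B at (5/3,0); v=(-2,3)
5. t=5/6 → L at (0,5/2); v=(2,3)
6. t=11/6 → T at (11/3,8); v=(2,-3)
7. t=8/3 → B at (9,0); v=(2,3)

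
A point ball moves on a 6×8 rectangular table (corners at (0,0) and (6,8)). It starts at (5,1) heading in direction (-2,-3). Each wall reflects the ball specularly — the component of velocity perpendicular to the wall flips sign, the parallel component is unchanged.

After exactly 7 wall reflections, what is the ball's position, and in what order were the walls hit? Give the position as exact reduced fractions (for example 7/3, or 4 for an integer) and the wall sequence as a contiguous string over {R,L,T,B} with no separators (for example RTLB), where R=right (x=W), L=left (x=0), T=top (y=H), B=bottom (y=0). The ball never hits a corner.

Final position: (0,15/2)
Wall sequence: BLTRBTL

1. t=1/3 → B at (13/3,0); v=(-2,3)
2. t=13/6 → L at (0,13/2); v=(2,3)
3. t=1/2 → T at (1,8); v=(2,-3)
4. t=5/2 → R at (6,1/2); v=(-2,-3)
5. t=1/6 → B at (17/3,0); v=(-2,3)
6. t=8/3 → T at (1/3,8); v=(-2,-3)
7. t=1/6 → L at (0,15/2); v=(2,-3)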